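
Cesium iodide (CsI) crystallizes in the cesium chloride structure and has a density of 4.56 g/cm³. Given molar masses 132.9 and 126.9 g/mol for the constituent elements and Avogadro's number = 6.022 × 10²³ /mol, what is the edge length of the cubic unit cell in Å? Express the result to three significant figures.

4.56 Å

M(CsI) = 259.8 g/mol; Z = 1 formula unit per cell.
a³ = Z·M/(N_A·ρ) = 1 × 259.8 / (6.022 × 10²³ × 4.56) = 9.461 × 10^-23 cm³, so a = 4.557 × 10^-8 cm = 4.56 Å.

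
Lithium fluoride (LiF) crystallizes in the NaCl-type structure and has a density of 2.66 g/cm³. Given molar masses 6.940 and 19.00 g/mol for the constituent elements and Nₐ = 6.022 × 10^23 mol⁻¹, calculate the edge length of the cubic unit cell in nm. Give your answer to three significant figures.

0.402 nm

M(LiF) = 25.94 g/mol; Z = 4 formula units per cell.
a³ = Z·M/(N_A·ρ) = 4 × 25.94 / (6.022 × 10²³ × 2.66) = 6.478 × 10^-23 cm³, so a = 4.016 × 10^-8 cm = 0.402 nm.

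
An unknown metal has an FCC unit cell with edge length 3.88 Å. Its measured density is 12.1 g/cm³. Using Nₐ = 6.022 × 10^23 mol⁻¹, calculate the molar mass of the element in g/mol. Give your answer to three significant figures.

An FCC cell has Z = 4 atoms; a = 3.880 × 10^-8 cm.
M = ρ·N_A·a³/Z = 12.1 × 6.022 × 10²³ × 5.841 × 10^-23 / 4 = 106 g/mol.

106 g/mol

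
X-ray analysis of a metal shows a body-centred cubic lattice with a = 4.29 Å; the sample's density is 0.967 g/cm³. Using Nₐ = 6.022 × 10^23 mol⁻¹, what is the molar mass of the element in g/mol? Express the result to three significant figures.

23.0 g/mol

A BCC cell has Z = 2 atoms; a = 4.290 × 10^-8 cm.
M = ρ·N_A·a³/Z = 0.967 × 6.022 × 10²³ × 7.895 × 10^-23 / 2 = 23.0 g/mol.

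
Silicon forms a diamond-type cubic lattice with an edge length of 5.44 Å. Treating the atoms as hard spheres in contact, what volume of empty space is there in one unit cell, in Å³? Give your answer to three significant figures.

106 Å³

In a diamond cubic lattice nearest neighbors lie along the body diagonal with √3·a = 8r, so r = 0.2165a = 1.178 Å.
V_cell = a³ = 161.0 Å³; V_atoms = 8 × (4/3)πr³ = 54.75 Å³.
Empty space = 161.0 − 54.75 = 106 Å³.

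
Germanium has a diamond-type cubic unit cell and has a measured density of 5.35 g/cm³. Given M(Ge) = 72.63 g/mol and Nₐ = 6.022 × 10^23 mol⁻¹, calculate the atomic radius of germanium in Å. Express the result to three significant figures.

For a diamond cubic cell (Z = 8), a³ = Z·M/(N_A·ρ) = 8 × 72.63 / (6.022 × 10²³ × 5.350) = 1.803 × 10^-22 cm³, so a = 5.650 × 10^-8 cm = 5.650 Å.
Nearest neighbors lie along the body diagonal with √3·a = 8r, so r = 0.2165 × a = 1.22 Å.

1.22 Å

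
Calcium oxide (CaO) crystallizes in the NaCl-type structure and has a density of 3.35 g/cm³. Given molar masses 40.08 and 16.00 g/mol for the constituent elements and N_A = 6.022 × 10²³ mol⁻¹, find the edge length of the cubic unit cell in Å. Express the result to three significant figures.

4.81 Å

M(CaO) = 56.08 g/mol; Z = 4 formula units per cell.
a³ = Z·M/(N_A·ρ) = 4 × 56.08 / (6.022 × 10²³ × 3.35) = 1.112 × 10^-22 cm³, so a = 4.809 × 10^-8 cm = 4.81 Å.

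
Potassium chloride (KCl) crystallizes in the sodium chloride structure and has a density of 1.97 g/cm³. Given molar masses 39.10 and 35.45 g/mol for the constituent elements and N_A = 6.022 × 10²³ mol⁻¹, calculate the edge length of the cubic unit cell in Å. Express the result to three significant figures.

6.31 Å

M(KCl) = 74.55 g/mol; Z = 4 formula units per cell.
a³ = Z·M/(N_A·ρ) = 4 × 74.55 / (6.022 × 10²³ × 1.97) = 2.514 × 10^-22 cm³, so a = 6.311 × 10^-8 cm = 6.31 Å.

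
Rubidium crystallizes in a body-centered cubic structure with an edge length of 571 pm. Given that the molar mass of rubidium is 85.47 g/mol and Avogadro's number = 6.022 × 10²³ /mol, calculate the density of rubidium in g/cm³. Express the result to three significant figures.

A BCC unit cell contains Z = 2 atoms.
Cell volume: a³ = (571 pm)³ = (5.710 × 10^-8 cm)³ = 1.862 × 10^-22 cm³.
ρ = Z·M/(N_A·a³) = 2 × 85.47 / (6.022 × 10²³ × 1.862 × 10^-22) = 1.525 g/cm³.

1.52 g/cm³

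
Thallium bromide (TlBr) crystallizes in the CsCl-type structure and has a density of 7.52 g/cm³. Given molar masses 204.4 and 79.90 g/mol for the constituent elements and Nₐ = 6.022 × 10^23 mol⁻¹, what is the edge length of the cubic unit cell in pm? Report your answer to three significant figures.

397 pm

M(TlBr) = 284.3 g/mol; Z = 1 formula unit per cell.
a³ = Z·M/(N_A·ρ) = 1 × 284.3 / (6.022 × 10²³ × 7.52) = 6.278 × 10^-23 cm³, so a = 3.974 × 10^-8 cm = 397 pm.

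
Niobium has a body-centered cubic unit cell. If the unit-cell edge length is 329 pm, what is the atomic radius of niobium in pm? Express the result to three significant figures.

In a BCC lattice, atoms touch along the body diagonal, so √3·a = 4r.
r = √3·a/4 = 1.7321 × 329 / 4 = 142 pm.

142 pm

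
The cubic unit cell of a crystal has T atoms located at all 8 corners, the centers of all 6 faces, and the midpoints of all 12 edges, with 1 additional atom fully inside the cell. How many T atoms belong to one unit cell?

Corner atoms are shared by 8 cells (1/8 each), face atoms by 2 (1/2 each), edge atoms by 4 (1/4 each), interior atoms are unshared.
Net atoms = 8 × 1/8 + 6 × 1/2 + 12 × 1/4 + 1 = 1 + 3 + 3 + 1 = 8.

8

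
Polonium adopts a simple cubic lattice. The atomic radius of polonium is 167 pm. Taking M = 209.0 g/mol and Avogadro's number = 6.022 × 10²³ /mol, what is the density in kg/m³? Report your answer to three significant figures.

In a simple cubic lattice, atoms touch along the cell edge, so a = 2r, giving a = 334.0 pm = 3.340 × 10^-8 cm.
With Z = 1, ρ = Z·M/(N_A·a³) = 1 × 209.0 / (6.022 × 10²³ × 3.726 × 10^-23) = 9.315 g/cm³ = 9310 kg/m³.

9310 kg/m³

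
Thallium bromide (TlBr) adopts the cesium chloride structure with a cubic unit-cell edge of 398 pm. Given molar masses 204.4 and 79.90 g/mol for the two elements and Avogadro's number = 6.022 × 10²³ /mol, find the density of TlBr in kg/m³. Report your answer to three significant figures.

The cesium chloride structure contains Z = 1 formula unit per cell; M(TlBr) = 204.4 + 79.90 = 284.3 g/mol.
a³ = (3.980 × 10^-8 cm)³ = 6.304 × 10^-23 cm³.
ρ = 1 × 284.3 / (6.022 × 10²³ × 6.304 × 10^-23) = 7.488 g/cm³ = 7490 kg/m³.

7490 kg/m³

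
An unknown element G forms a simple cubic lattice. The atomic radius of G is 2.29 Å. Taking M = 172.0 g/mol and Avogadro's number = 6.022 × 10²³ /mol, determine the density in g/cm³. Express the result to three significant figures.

In a simple cubic lattice, atoms touch along the cell edge, so a = 2r, giving a = 4.580 Å = 4.580 × 10^-8 cm.
With Z = 1, ρ = Z·M/(N_A·a³) = 1 × 172.0 / (6.022 × 10²³ × 9.607 × 10^-23) = 2.973 g/cm³.

2.97 g/cm³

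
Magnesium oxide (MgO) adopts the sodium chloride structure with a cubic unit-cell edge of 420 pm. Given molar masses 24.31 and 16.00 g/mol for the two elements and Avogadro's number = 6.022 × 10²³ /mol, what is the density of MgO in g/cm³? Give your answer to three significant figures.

3.61 g/cm³

The sodium chloride structure contains Z = 4 formula units per cell; M(MgO) = 24.31 + 16.00 = 40.31 g/mol.
a³ = (4.200 × 10^-8 cm)³ = 7.409 × 10^-23 cm³.
ρ = 4 × 40.31 / (6.022 × 10²³ × 7.409 × 10^-23) = 3.614 g/cm³.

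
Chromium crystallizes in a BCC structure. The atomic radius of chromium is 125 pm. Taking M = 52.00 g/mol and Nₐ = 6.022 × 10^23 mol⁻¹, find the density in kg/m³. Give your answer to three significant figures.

In a BCC lattice, atoms touch along the body diagonal, so √3·a = 4r, giving a = 288.7 pm = 2.887 × 10^-8 cm.
With Z = 2, ρ = Z·M/(N_A·a³) = 2 × 52.00 / (6.022 × 10²³ × 2.406 × 10^-23) = 7.179 g/cm³ = 7180 kg/m³.

7180 kg/m³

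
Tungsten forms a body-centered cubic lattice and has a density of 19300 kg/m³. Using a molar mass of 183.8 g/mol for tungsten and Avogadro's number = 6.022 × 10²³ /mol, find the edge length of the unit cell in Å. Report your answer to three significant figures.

3.16 Å

With Z = 2 atoms per BCC cell, a³ = Z·M/(N_A·ρ) = 2 × 183.8 / (6.022 × 10²³ × 19.30 g/cm³) = 3.163 × 10^-23 cm³.
a = (3.163 × 10^-23)^(1/3) = 3.162 × 10^-8 cm = 3.16 Å.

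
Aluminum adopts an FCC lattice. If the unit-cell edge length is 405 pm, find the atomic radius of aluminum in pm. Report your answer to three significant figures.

In an FCC lattice, atoms touch along the face diagonal, so √2·a = 4r.
r = √2·a/4 = 1.4142 × 405 / 4 = 143 pm.

143 pm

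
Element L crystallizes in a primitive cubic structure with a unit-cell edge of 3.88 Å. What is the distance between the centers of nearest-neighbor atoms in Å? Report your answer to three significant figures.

In a simple cubic structure, atoms touch along the cell edge, so a = 2r; the nearest-neighbor distance equals 2r = 1.000·a.
d = 1.000 × 3.88 = 3.88 Å.

3.88 Å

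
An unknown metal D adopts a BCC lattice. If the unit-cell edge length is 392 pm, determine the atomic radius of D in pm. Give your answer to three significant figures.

170 pm

In a BCC lattice, atoms touch along the body diagonal, so √3·a = 4r.
r = √3·a/4 = 1.7321 × 392 / 4 = 170 pm.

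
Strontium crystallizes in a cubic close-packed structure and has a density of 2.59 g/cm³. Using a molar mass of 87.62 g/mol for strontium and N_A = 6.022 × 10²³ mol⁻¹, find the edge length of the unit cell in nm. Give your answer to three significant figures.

With Z = 4 atoms per FCC cell, a³ = Z·M/(N_A·ρ) = 4 × 87.62 / (6.022 × 10²³ × 2.590 g/cm³) = 2.247 × 10^-22 cm³.
a = (2.247 × 10^-22)^(1/3) = 6.080 × 10^-8 cm = 0.608 nm.

0.608 nm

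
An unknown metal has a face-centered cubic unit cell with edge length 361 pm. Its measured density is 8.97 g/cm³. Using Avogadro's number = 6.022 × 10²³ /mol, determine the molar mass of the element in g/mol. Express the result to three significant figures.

An FCC cell has Z = 4 atoms; a = 3.610 × 10^-8 cm.
M = ρ·N_A·a³/Z = 8.97 × 6.022 × 10²³ × 4.705 × 10^-23 / 4 = 63.5 g/mol.

63.5 g/mol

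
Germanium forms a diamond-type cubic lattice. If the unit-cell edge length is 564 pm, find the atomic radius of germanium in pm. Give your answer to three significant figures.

122 pm

In a diamond cubic lattice, nearest neighbors lie along the body diagonal with √3·a = 8r.
r = √3·a/8 = 1.7321 × 564 / 8 = 122 pm.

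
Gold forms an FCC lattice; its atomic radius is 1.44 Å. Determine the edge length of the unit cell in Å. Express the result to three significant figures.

In an FCC lattice, atoms touch along the face diagonal, so √2·a = 4r.
a = 4r/√2 = 4 × 1.44 / 1.4142 = 4.07 Å.

4.07 Å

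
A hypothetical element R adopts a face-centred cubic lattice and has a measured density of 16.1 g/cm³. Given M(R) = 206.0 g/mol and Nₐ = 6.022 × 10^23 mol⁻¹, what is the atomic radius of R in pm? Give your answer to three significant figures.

155 pm

For an FCC cell (Z = 4), a³ = Z·M/(N_A·ρ) = 4 × 206.0 / (6.022 × 10²³ × 16.10) = 8.499 × 10^-23 cm³, so a = 4.397 × 10^-8 cm = 439.7 pm.
Atoms touch along the face diagonal, so √2·a = 4r, so r = 0.3536 × a = 155 pm.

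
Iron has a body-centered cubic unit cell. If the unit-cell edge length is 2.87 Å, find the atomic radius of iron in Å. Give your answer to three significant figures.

1.24 Å

In a BCC lattice, atoms touch along the body diagonal, so √3·a = 4r.
r = √3·a/4 = 1.7321 × 2.87 / 4 = 1.24 Å.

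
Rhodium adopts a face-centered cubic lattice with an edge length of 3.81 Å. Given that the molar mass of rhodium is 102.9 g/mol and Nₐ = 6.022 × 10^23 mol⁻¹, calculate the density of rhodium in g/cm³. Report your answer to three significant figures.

12.4 g/cm³

An FCC unit cell contains Z = 4 atoms.
Cell volume: a³ = (3.81 Å)³ = (3.810 × 10^-8 cm)³ = 5.531 × 10^-23 cm³.
ρ = Z·M/(N_A·a³) = 4 × 102.9 / (6.022 × 10²³ × 5.531 × 10^-23) = 12.36 g/cm³.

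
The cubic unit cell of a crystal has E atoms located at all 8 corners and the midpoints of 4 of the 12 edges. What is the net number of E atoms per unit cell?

2

Corner atoms are shared by 8 cells (1/8 each), edge atoms by 4 (1/4 each).
Net atoms = 8 × 1/8 + 4 × 1/4 = 1 + 1 = 2.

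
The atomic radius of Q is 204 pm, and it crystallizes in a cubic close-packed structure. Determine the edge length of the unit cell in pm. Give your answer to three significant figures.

577 pm

In an FCC lattice, atoms touch along the face diagonal, so √2·a = 4r.
a = 4r/√2 = 4 × 204 / 1.4142 = 577 pm.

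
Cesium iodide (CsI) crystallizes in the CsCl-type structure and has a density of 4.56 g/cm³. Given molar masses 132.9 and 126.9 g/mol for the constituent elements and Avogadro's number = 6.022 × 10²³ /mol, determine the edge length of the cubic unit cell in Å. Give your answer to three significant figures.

M(CsI) = 259.8 g/mol; Z = 1 formula unit per cell.
a³ = Z·M/(N_A·ρ) = 1 × 259.8 / (6.022 × 10²³ × 4.56) = 9.461 × 10^-23 cm³, so a = 4.557 × 10^-8 cm = 4.56 Å.

4.56 Å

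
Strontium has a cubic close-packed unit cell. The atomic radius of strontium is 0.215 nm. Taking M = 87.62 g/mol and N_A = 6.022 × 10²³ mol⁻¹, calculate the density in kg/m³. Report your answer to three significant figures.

2590 kg/m³

In an FCC lattice, atoms touch along the face diagonal, so √2·a = 4r, giving a = 0.6081 nm = 6.081 × 10^-8 cm.
With Z = 4, ρ = Z·M/(N_A·a³) = 4 × 87.62 / (6.022 × 10²³ × 2.249 × 10^-22) = 2.588 g/cm³ = 2590 kg/m³.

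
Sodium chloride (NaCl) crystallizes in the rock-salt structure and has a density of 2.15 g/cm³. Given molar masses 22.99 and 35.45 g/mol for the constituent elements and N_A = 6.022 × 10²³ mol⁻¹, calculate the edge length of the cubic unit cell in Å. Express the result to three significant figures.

5.65 Å

M(NaCl) = 58.44 g/mol; Z = 4 formula units per cell.
a³ = Z·M/(N_A·ρ) = 4 × 58.44 / (6.022 × 10²³ × 2.15) = 1.805 × 10^-22 cm³, so a = 5.652 × 10^-8 cm = 5.65 Å.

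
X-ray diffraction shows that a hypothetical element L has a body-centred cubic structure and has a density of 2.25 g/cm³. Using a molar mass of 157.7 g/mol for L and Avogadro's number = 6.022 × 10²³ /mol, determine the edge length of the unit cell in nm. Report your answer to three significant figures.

With Z = 2 atoms per BCC cell, a³ = Z·M/(N_A·ρ) = 2 × 157.7 / (6.022 × 10²³ × 2.250 g/cm³) = 2.328 × 10^-22 cm³.
a = (2.328 × 10^-22)^(1/3) = 6.151 × 10^-8 cm = 0.615 nm.

0.615 nm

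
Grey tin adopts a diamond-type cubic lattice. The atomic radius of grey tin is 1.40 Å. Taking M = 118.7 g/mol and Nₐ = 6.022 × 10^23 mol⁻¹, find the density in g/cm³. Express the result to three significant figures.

5.83 g/cm³

In a diamond cubic lattice, nearest neighbors lie along the body diagonal with √3·a = 8r, giving a = 6.466 Å = 6.466 × 10^-8 cm.
With Z = 8, ρ = Z·M/(N_A·a³) = 8 × 118.7 / (6.022 × 10²³ × 2.704 × 10^-22) = 5.832 g/cm³.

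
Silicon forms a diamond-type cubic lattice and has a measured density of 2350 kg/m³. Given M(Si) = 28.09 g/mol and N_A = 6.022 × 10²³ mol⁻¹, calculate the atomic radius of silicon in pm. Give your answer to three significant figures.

117 pm

For a diamond cubic cell (Z = 8), a³ = Z·M/(N_A·ρ) = 8 × 28.09 / (6.022 × 10²³ × 2.350) = 1.588 × 10^-22 cm³, so a = 5.415 × 10^-8 cm = 541.5 pm.
Nearest neighbors lie along the body diagonal with √3·a = 8r, so r = 0.2165 × a = 117 pm.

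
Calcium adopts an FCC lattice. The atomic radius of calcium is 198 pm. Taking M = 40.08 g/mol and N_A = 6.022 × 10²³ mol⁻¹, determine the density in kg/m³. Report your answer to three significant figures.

1520 kg/m³

In an FCC lattice, atoms touch along the face diagonal, so √2·a = 4r, giving a = 560.0 pm = 5.600 × 10^-8 cm.
With Z = 4, ρ = Z·M/(N_A·a³) = 4 × 40.08 / (6.022 × 10²³ × 1.756 × 10^-22) = 1.516 g/cm³ = 1520 kg/m³.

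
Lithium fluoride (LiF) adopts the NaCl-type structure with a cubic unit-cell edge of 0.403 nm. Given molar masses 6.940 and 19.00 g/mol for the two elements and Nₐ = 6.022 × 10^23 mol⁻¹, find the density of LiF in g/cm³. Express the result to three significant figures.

The NaCl-type structure contains Z = 4 formula units per cell; M(LiF) = 6.940 + 19.00 = 25.94 g/mol.
a³ = (4.030 × 10^-8 cm)³ = 6.545 × 10^-23 cm³.
ρ = 4 × 25.94 / (6.022 × 10²³ × 6.545 × 10^-23) = 2.633 g/cm³.

2.63 g/cm³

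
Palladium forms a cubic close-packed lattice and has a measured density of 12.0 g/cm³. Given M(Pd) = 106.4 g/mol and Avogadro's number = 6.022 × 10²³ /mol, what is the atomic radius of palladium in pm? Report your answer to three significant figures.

138 pm

For an FCC cell (Z = 4), a³ = Z·M/(N_A·ρ) = 4 × 106.4 / (6.022 × 10²³ × 12.00) = 5.890 × 10^-23 cm³, so a = 3.891 × 10^-8 cm = 389.1 pm.
Atoms touch along the face diagonal, so √2·a = 4r, so r = 0.3536 × a = 138 pm.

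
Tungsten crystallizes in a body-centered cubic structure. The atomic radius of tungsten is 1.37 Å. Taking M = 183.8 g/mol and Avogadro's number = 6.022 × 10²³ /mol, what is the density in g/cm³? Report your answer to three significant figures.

In a BCC lattice, atoms touch along the body diagonal, so √3·a = 4r, giving a = 3.164 Å = 3.164 × 10^-8 cm.
With Z = 2, ρ = Z·M/(N_A·a³) = 2 × 183.8 / (6.022 × 10²³ × 3.167 × 10^-23) = 19.27 g/cm³.

19.3 g/cm³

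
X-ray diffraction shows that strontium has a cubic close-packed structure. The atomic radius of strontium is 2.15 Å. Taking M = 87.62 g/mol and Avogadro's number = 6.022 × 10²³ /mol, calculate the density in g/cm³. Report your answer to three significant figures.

In an FCC lattice, atoms touch along the face diagonal, so √2·a = 4r, giving a = 6.081 Å = 6.081 × 10^-8 cm.
With Z = 4, ρ = Z·M/(N_A·a³) = 4 × 87.62 / (6.022 × 10²³ × 2.249 × 10^-22) = 2.588 g/cm³.

2.59 g/cm³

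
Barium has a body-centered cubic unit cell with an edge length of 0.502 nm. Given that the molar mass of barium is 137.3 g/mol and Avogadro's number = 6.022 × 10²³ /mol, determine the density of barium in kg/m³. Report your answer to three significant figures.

3600 kg/m³

A BCC unit cell contains Z = 2 atoms.
Cell volume: a³ = (0.502 nm)³ = (5.020 × 10^-8 cm)³ = 1.265 × 10^-22 cm³.
ρ = Z·M/(N_A·a³) = 2 × 137.3 / (6.022 × 10²³ × 1.265 × 10^-22) = 3.605 g/cm³ = 3600 kg/m³.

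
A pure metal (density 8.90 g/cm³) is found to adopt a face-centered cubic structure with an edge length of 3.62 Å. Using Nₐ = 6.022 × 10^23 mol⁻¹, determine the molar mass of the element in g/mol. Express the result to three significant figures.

An FCC cell has Z = 4 atoms; a = 3.620 × 10^-8 cm.
M = ρ·N_A·a³/Z = 8.90 × 6.022 × 10²³ × 4.744 × 10^-23 / 4 = 63.6 g/mol.

63.6 g/mol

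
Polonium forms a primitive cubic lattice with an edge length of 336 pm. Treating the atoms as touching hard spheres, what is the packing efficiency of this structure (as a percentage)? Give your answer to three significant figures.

In a simple cubic lattice atoms touch along the cell edge, so a = 2r, so r = 0.5000a = 168.0 pm.
Packing fraction = Z·(4/3)πr³ / a³ = 1 × (4/3)π × (168.0)³ / (336)³ = 0.5236 = 52.4%.

52.4%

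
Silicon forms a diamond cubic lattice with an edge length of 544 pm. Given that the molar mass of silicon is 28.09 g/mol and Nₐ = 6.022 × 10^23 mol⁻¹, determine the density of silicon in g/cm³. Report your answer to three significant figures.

2.32 g/cm³

A diamond cubic unit cell contains Z = 8 atoms.
Cell volume: a³ = (544 pm)³ = (5.440 × 10^-8 cm)³ = 1.610 × 10^-22 cm³.
ρ = Z·M/(N_A·a³) = 8 × 28.09 / (6.022 × 10²³ × 1.610 × 10^-22) = 2.318 g/cm³.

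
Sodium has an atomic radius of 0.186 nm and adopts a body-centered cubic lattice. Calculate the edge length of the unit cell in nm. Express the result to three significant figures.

In a BCC lattice, atoms touch along the body diagonal, so √3·a = 4r.
a = 4r/√3 = 4 × 0.186 / 1.7321 = 0.430 nm.

0.430 nm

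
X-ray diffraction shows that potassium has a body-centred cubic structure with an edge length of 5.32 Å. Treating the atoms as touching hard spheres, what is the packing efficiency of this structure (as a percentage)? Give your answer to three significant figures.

68.0%

In a BCC lattice atoms touch along the body diagonal, so √3·a = 4r, so r = 0.4330a = 2.304 Å.
Packing fraction = Z·(4/3)πr³ / a³ = 2 × (4/3)π × (2.304)³ / (5.32)³ = 0.6802 = 68.0%.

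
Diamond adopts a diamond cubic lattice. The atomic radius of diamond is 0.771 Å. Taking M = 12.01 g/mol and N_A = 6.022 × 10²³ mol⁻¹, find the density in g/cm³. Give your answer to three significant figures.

In a diamond cubic lattice, nearest neighbors lie along the body diagonal with √3·a = 8r, giving a = 3.561 Å = 3.561 × 10^-8 cm.
With Z = 8, ρ = Z·M/(N_A·a³) = 8 × 12.01 / (6.022 × 10²³ × 4.516 × 10^-23) = 3.533 g/cm³.

3.53 g/cm³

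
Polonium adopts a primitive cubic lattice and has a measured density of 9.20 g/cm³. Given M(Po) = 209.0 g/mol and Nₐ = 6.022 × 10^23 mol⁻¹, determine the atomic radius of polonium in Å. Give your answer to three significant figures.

For a simple cubic cell (Z = 1), a³ = Z·M/(N_A·ρ) = 1 × 209.0 / (6.022 × 10²³ × 9.200) = 3.772 × 10^-23 cm³, so a = 3.354 × 10^-8 cm = 3.354 Å.
Atoms touch along the cell edge, so a = 2r, so r = 0.5000 × a = 1.68 Å.

1.68 Å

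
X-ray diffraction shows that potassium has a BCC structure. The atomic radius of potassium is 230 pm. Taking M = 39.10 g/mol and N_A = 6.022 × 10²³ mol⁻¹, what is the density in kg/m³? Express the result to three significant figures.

In a BCC lattice, atoms touch along the body diagonal, so √3·a = 4r, giving a = 531.2 pm = 5.312 × 10^-8 cm.
With Z = 2, ρ = Z·M/(N_A·a³) = 2 × 39.10 / (6.022 × 10²³ × 1.499 × 10^-22) = 0.8665 g/cm³ = 867 kg/m³.

867 kg/m³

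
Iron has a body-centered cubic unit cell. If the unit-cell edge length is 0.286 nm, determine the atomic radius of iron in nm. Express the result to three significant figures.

In a BCC lattice, atoms touch along the body diagonal, so √3·a = 4r.
r = √3·a/4 = 1.7321 × 0.286 / 4 = 0.124 nm.

0.124 nm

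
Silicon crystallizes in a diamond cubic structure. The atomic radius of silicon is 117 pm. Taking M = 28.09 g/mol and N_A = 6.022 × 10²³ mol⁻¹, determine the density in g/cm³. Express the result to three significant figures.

2.36 g/cm³

In a diamond cubic lattice, nearest neighbors lie along the body diagonal with √3·a = 8r, giving a = 540.4 pm = 5.404 × 10^-8 cm.
With Z = 8, ρ = Z·M/(N_A·a³) = 8 × 28.09 / (6.022 × 10²³ × 1.578 × 10^-22) = 2.365 g/cm³.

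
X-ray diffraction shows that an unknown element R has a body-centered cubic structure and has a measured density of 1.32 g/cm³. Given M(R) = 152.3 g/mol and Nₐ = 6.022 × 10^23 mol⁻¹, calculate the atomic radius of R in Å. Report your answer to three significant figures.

3.15 Å

For a BCC cell (Z = 2), a³ = Z·M/(N_A·ρ) = 2 × 152.3 / (6.022 × 10²³ × 1.320) = 3.832 × 10^-22 cm³, so a = 7.263 × 10^-8 cm = 7.263 Å.
Atoms touch along the body diagonal, so √3·a = 4r, so r = 0.4330 × a = 3.15 Å.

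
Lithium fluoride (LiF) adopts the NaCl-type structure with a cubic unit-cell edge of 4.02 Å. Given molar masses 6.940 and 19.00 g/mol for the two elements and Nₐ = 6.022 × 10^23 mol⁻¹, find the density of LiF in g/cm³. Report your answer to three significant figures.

The NaCl-type structure contains Z = 4 formula units per cell; M(LiF) = 6.940 + 19.00 = 25.94 g/mol.
a³ = (4.020 × 10^-8 cm)³ = 6.496 × 10^-23 cm³.
ρ = 4 × 25.94 / (6.022 × 10²³ × 6.496 × 10^-23) = 2.652 g/cm³.

2.65 g/cm³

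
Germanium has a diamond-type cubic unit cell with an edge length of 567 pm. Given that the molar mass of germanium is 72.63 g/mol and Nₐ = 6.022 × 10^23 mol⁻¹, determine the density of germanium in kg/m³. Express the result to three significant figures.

5290 kg/m³

A diamond cubic unit cell contains Z = 8 atoms.
Cell volume: a³ = (567 pm)³ = (5.670 × 10^-8 cm)³ = 1.823 × 10^-22 cm³.
ρ = Z·M/(N_A·a³) = 8 × 72.63 / (6.022 × 10²³ × 1.823 × 10^-22) = 5.293 g/cm³ = 5290 kg/m³.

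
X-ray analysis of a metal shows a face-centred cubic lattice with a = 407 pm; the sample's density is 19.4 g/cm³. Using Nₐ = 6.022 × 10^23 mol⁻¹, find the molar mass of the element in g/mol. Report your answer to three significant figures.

An FCC cell has Z = 4 atoms; a = 4.070 × 10^-8 cm.
M = ρ·N_A·a³/Z = 19.4 × 6.022 × 10²³ × 6.742 × 10^-23 / 4 = 197 g/mol.

197 g/mol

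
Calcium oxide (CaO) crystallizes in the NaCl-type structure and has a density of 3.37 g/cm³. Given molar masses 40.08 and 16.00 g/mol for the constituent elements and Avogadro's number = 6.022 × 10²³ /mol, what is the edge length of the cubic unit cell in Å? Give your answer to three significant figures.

M(CaO) = 56.08 g/mol; Z = 4 formula units per cell.
a³ = Z·M/(N_A·ρ) = 4 × 56.08 / (6.022 × 10²³ × 3.37) = 1.105 × 10^-22 cm³, so a = 4.799 × 10^-8 cm = 4.80 Å.

4.80 Å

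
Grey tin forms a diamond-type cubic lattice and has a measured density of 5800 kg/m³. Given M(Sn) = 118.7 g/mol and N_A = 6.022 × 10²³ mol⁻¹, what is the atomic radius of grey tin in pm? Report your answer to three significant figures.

For a diamond cubic cell (Z = 8), a³ = Z·M/(N_A·ρ) = 8 × 118.7 / (6.022 × 10²³ × 5.800) = 2.719 × 10^-22 cm³, so a = 6.478 × 10^-8 cm = 647.8 pm.
Nearest neighbors lie along the body diagonal with √3·a = 8r, so r = 0.2165 × a = 140 pm.

140 pm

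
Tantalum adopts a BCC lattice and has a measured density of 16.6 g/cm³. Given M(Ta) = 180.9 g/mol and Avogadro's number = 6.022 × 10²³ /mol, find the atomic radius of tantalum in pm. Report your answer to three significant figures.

For a BCC cell (Z = 2), a³ = Z·M/(N_A·ρ) = 2 × 180.9 / (6.022 × 10²³ × 16.60) = 3.619 × 10^-23 cm³, so a = 3.308 × 10^-8 cm = 330.8 pm.
Atoms touch along the body diagonal, so √3·a = 4r, so r = 0.4330 × a = 143 pm.

143 pm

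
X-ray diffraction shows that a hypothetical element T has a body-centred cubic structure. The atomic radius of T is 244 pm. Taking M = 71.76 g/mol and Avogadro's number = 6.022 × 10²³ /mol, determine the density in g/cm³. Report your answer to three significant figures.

In a BCC lattice, atoms touch along the body diagonal, so √3·a = 4r, giving a = 563.5 pm = 5.635 × 10^-8 cm.
With Z = 2, ρ = Z·M/(N_A·a³) = 2 × 71.76 / (6.022 × 10²³ × 1.789 × 10^-22) = 1.332 g/cm³.

1.33 g/cm³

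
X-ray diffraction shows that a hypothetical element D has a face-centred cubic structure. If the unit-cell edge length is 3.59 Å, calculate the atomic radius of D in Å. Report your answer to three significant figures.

In an FCC lattice, atoms touch along the face diagonal, so √2·a = 4r.
r = √2·a/4 = 1.4142 × 3.59 / 4 = 1.27 Å.

1.27 Å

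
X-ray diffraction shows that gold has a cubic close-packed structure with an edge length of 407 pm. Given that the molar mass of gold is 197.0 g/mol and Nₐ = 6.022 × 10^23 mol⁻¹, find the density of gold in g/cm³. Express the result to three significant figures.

An FCC unit cell contains Z = 4 atoms.
Cell volume: a³ = (407 pm)³ = (4.070 × 10^-8 cm)³ = 6.742 × 10^-23 cm³.
ρ = Z·M/(N_A·a³) = 4 × 197.0 / (6.022 × 10²³ × 6.742 × 10^-23) = 19.41 g/cm³.

19.4 g/cm³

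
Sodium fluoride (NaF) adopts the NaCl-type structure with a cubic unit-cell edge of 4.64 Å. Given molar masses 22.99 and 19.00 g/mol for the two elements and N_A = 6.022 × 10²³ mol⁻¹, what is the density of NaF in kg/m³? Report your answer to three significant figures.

The NaCl-type structure contains Z = 4 formula units per cell; M(NaF) = 22.99 + 19.00 = 41.99 g/mol.
a³ = (4.640 × 10^-8 cm)³ = 9.990 × 10^-23 cm³.
ρ = 4 × 41.99 / (6.022 × 10²³ × 9.990 × 10^-23) = 2.792 g/cm³ = 2790 kg/m³.

2790 kg/m³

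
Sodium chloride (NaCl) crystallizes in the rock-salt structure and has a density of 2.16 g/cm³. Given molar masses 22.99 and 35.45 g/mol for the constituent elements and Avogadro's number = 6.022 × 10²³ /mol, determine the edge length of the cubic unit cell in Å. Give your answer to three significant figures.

M(NaCl) = 58.44 g/mol; Z = 4 formula units per cell.
a³ = Z·M/(N_A·ρ) = 4 × 58.44 / (6.022 × 10²³ × 2.16) = 1.797 × 10^-22 cm³, so a = 5.643 × 10^-8 cm = 5.64 Å.

5.64 Å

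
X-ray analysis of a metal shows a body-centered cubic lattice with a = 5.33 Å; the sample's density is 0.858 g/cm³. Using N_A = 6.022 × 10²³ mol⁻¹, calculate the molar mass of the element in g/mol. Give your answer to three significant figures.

39.1 g/mol

A BCC cell has Z = 2 atoms; a = 5.330 × 10^-8 cm.
M = ρ·N_A·a³/Z = 0.858 × 6.022 × 10²³ × 1.514 × 10^-22 / 2 = 39.1 g/mol.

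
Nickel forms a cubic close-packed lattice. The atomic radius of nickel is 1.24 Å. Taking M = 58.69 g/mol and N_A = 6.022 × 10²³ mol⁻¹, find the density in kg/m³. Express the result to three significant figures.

In an FCC lattice, atoms touch along the face diagonal, so √2·a = 4r, giving a = 3.507 Å = 3.507 × 10^-8 cm.
With Z = 4, ρ = Z·M/(N_A·a³) = 4 × 58.69 / (6.022 × 10²³ × 4.314 × 10^-23) = 9.036 g/cm³ = 9040 kg/m³.

9040 kg/m³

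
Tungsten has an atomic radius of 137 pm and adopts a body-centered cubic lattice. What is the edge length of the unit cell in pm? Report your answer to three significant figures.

316 pm

In a BCC lattice, atoms touch along the body diagonal, so √3·a = 4r.
a = 4r/√3 = 4 × 137 / 1.7321 = 316 pm.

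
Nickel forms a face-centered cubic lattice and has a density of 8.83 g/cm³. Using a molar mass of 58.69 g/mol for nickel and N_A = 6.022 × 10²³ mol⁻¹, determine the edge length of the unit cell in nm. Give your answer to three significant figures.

0.353 nm

With Z = 4 atoms per FCC cell, a³ = Z·M/(N_A·ρ) = 4 × 58.69 / (6.022 × 10²³ × 8.830 g/cm³) = 4.415 × 10^-23 cm³.
a = (4.415 × 10^-23)^(1/3) = 3.534 × 10^-8 cm = 0.353 nm.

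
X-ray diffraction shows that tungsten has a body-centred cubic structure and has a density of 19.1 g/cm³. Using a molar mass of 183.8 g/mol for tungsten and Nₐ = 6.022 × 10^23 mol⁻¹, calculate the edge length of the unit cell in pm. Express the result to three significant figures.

With Z = 2 atoms per BCC cell, a³ = Z·M/(N_A·ρ) = 2 × 183.8 / (6.022 × 10²³ × 19.10 g/cm³) = 3.196 × 10^-23 cm³.
a = (3.196 × 10^-23)^(1/3) = 3.173 × 10^-8 cm = 317 pm.

317 pm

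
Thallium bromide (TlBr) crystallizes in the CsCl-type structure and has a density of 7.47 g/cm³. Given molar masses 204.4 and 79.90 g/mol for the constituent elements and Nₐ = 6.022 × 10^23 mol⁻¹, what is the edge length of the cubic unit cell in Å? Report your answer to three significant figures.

3.98 Å

M(TlBr) = 284.3 g/mol; Z = 1 formula unit per cell.
a³ = Z·M/(N_A·ρ) = 1 × 284.3 / (6.022 × 10²³ × 7.47) = 6.320 × 10^-23 cm³, so a = 3.983 × 10^-8 cm = 3.98 Å.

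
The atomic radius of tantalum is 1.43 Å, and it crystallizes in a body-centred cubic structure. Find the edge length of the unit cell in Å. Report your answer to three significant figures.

3.30 Å

In a BCC lattice, atoms touch along the body diagonal, so √3·a = 4r.
a = 4r/√3 = 4 × 1.43 / 1.7321 = 3.30 Å.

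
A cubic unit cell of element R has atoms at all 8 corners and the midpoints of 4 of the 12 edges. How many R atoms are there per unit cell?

Corner atoms are shared by 8 cells (1/8 each), edge atoms by 4 (1/4 each).
Net atoms = 8 × 1/8 + 4 × 1/4 = 1 + 1 = 2.

2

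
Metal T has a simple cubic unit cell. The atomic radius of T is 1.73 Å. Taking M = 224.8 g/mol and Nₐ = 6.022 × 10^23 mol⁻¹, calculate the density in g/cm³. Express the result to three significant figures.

In a simple cubic lattice, atoms touch along the cell edge, so a = 2r, giving a = 3.460 Å = 3.460 × 10^-8 cm.
With Z = 1, ρ = Z·M/(N_A·a³) = 1 × 224.8 / (6.022 × 10²³ × 4.142 × 10^-23) = 9.012 g/cm³.

9.01 g/cm³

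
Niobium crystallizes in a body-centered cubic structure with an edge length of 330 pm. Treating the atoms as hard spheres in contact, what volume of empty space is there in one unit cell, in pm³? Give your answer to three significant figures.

1.15 × 10^7 pm³

In a BCC lattice atoms touch along the body diagonal, so √3·a = 4r, so r = 0.4330a = 142.9 pm.
V_cell = a³ = 3.594 × 10^7 pm³; V_atoms = 2 × (4/3)πr³ = 2.444 × 10^7 pm³.
Empty space = 3.594 × 10^7 − 2.444 × 10^7 = 1.15 × 10^7 pm³.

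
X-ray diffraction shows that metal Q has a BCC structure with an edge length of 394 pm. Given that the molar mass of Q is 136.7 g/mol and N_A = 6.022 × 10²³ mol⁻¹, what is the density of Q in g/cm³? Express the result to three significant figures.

7.42 g/cm³

A BCC unit cell contains Z = 2 atoms.
Cell volume: a³ = (394 pm)³ = (3.940 × 10^-8 cm)³ = 6.116 × 10^-23 cm³.
ρ = Z·M/(N_A·a³) = 2 × 136.7 / (6.022 × 10²³ × 6.116 × 10^-23) = 7.423 g/cm³.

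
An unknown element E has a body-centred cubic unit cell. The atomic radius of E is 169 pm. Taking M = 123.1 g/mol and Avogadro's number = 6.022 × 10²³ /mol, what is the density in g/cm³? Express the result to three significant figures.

In a BCC lattice, atoms touch along the body diagonal, so √3·a = 4r, giving a = 390.3 pm = 3.903 × 10^-8 cm.
With Z = 2, ρ = Z·M/(N_A·a³) = 2 × 123.1 / (6.022 × 10²³ × 5.945 × 10^-23) = 6.877 g/cm³.

6.88 g/cm³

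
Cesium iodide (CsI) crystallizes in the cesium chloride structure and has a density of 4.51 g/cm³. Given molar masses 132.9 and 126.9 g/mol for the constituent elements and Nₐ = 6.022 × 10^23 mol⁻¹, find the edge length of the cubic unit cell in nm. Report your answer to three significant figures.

M(CsI) = 259.8 g/mol; Z = 1 formula unit per cell.
a³ = Z·M/(N_A·ρ) = 1 × 259.8 / (6.022 × 10²³ × 4.51) = 9.566 × 10^-23 cm³, so a = 4.573 × 10^-8 cm = 0.457 nm.

0.457 nm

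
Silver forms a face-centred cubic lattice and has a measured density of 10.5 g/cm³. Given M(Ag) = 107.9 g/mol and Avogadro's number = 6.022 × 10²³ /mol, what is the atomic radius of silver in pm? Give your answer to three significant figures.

For an FCC cell (Z = 4), a³ = Z·M/(N_A·ρ) = 4 × 107.9 / (6.022 × 10²³ × 10.50) = 6.826 × 10^-23 cm³, so a = 4.087 × 10^-8 cm = 408.7 pm.
Atoms touch along the face diagonal, so √2·a = 4r, so r = 0.3536 × a = 144 pm.

144 pm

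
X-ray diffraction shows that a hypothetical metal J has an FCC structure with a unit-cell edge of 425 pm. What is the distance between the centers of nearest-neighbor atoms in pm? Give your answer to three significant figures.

In an FCC structure, atoms touch along the face diagonal, so √2·a = 4r; the nearest-neighbor distance equals 2r = 0.7071·a.
d = 0.7071 × 425 = 301 pm.

301 pm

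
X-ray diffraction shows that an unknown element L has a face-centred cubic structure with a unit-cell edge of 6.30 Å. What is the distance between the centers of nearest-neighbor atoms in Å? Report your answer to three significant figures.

4.45 Å

In an FCC structure, atoms touch along the face diagonal, so √2·a = 4r; the nearest-neighbor distance equals 2r = 0.7071·a.
d = 0.7071 × 6.30 = 4.45 Å.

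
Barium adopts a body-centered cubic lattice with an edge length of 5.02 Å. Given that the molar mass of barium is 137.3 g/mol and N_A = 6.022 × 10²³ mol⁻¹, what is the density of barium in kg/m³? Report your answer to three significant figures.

A BCC unit cell contains Z = 2 atoms.
Cell volume: a³ = (5.02 Å)³ = (5.020 × 10^-8 cm)³ = 1.265 × 10^-22 cm³.
ρ = Z·M/(N_A·a³) = 2 × 137.3 / (6.022 × 10²³ × 1.265 × 10^-22) = 3.605 g/cm³ = 3600 kg/m³.

3600 kg/m³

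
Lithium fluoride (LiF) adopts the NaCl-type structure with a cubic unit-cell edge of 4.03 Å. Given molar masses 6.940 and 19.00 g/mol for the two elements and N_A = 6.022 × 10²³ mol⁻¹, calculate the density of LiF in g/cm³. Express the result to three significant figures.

2.63 g/cm³

The NaCl-type structure contains Z = 4 formula units per cell; M(LiF) = 6.940 + 19.00 = 25.94 g/mol.
a³ = (4.030 × 10^-8 cm)³ = 6.545 × 10^-23 cm³.
ρ = 4 × 25.94 / (6.022 × 10²³ × 6.545 × 10^-23) = 2.633 g/cm³.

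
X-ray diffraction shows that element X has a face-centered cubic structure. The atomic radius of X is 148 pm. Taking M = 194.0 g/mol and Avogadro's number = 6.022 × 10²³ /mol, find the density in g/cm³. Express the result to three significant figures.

In an FCC lattice, atoms touch along the face diagonal, so √2·a = 4r, giving a = 418.6 pm = 4.186 × 10^-8 cm.
With Z = 4, ρ = Z·M/(N_A·a³) = 4 × 194.0 / (6.022 × 10²³ × 7.335 × 10^-23) = 17.57 g/cm³.

17.6 g/cm³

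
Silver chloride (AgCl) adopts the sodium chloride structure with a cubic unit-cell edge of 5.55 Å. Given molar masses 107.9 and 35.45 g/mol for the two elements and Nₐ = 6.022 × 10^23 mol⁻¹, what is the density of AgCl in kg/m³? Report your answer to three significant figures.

5570 kg/m³

The sodium chloride structure contains Z = 4 formula units per cell; M(AgCl) = 107.9 + 35.45 = 143.35 g/mol.
a³ = (5.550 × 10^-8 cm)³ = 1.710 × 10^-22 cm³.
ρ = 4 × 143.35 / (6.022 × 10²³ × 1.710 × 10^-22) = 5.570 g/cm³ = 5570 kg/m³.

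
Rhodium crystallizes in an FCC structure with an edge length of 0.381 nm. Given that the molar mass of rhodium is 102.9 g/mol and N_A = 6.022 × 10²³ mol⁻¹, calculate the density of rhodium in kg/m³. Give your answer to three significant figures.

12400 kg/m³

An FCC unit cell contains Z = 4 atoms.
Cell volume: a³ = (0.381 nm)³ = (3.810 × 10^-8 cm)³ = 5.531 × 10^-23 cm³.
ρ = Z·M/(N_A·a³) = 4 × 102.9 / (6.022 × 10²³ × 5.531 × 10^-23) = 12.36 g/cm³ = 12400 kg/m³.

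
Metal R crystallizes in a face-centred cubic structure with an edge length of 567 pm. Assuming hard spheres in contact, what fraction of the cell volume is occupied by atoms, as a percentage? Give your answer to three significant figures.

In an FCC lattice atoms touch along the face diagonal, so √2·a = 4r, so r = 0.3536a = 200.5 pm.
Packing fraction = Z·(4/3)πr³ / a³ = 4 × (4/3)π × (200.5)³ / (567)³ = 0.7405 = 74.0%.

74.0%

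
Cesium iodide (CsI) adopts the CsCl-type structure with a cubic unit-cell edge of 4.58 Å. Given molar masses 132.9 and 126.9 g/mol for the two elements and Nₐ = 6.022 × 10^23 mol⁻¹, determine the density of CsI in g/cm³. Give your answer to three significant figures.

The CsCl-type structure contains Z = 1 formula unit per cell; M(CsI) = 132.9 + 126.9 = 259.8 g/mol.
a³ = (4.580 × 10^-8 cm)³ = 9.607 × 10^-23 cm³.
ρ = 1 × 259.8 / (6.022 × 10²³ × 9.607 × 10^-23) = 4.491 g/cm³.

4.49 g/cm³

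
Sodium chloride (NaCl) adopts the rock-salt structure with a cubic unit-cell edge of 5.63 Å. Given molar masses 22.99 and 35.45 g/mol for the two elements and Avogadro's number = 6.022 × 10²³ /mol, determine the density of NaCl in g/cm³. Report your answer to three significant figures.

The rock-salt structure contains Z = 4 formula units per cell; M(NaCl) = 22.99 + 35.45 = 58.44 g/mol.
a³ = (5.630 × 10^-8 cm)³ = 1.785 × 10^-22 cm³.
ρ = 4 × 58.44 / (6.022 × 10²³ × 1.785 × 10^-22) = 2.175 g/cm³.

2.18 g/cm³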